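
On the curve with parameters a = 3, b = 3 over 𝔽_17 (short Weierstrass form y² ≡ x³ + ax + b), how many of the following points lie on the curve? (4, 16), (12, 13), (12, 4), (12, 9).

(4, 16): 16² ≡ 1, rhs ≡ 11 → off.
(12, 13): 13² ≡ 16, rhs ≡ 16 → on.
(12, 4): 4² ≡ 16, rhs ≡ 16 → on.
(12, 9): 9² ≡ 13, rhs ≡ 16 → off.

2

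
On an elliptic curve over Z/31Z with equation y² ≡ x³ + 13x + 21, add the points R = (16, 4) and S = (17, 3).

(30, 10)

(16, 4) + (17, 3). λ = (3 - 4)/(17 - 16) ≡ 30/1 mod 31. 1⁻¹ ≡ 1 (mod 31), so λ ≡ 30.
  x = λ² - 16 - 17 = 900 - 33 ≡ 30; y = λ·(16 - 30) - 4 ≡ 10. → (30, 10)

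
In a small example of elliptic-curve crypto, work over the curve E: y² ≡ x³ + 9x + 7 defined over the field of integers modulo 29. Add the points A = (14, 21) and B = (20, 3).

(14, 21) + (20, 3). λ = (3 - 21)/(20 - 14) ≡ 11/6 mod 29. 6⁻¹ ≡ 5 (mod 29), so λ ≡ 26.
  x = λ² - 14 - 20 = 676 - 34 ≡ 4; y = λ·(14 - 4) - 21 ≡ 7. → (4, 7)

(4, 7)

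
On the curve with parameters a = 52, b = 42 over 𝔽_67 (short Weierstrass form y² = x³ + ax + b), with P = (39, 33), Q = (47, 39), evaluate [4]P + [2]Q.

First 4P:
Double-and-add on 4 = (100)₂. Start with P = (39, 33) for the leading 1-bit.
double: tangent at (39, 33): λ = (3·39² + 52)/(2·33) ≡ 59/66. 66⁻¹ ≡ 66 (mod 67), so λ ≡ 59·66 ≡ 8.
  x = λ² - 39 - 39 = 64 - 78 ≡ 53; y = λ·(39 - 53) - 33 ≡ 56. → (53, 56)
double: tangent at (53, 56): λ = (3·53² + 52)/(2·56) ≡ 37/45. 45⁻¹ ≡ 3 (mod 67), so λ ≡ 37·3 ≡ 44.
  x = λ² - 53 - 53 = 1936 - 106 ≡ 21; y = λ·(53 - 21) - 56 ≡ 12. → (21, 12)
4P = (21, 12).
Next 2Q:
Repeated addition: build up to 2Q.
2Q: tangent at (47, 39): λ = (3·47² + 52)/(2·39) ≡ 46/11. 11⁻¹ ≡ 61 (mod 67), so λ ≡ 46·61 ≡ 59.
  x = λ² - 47 - 47 = 3481 - 94 ≡ 37; y = λ·(47 - 37) - 39 ≡ 15. → (37, 15)
2Q = (37, 15).
Finally 4P + 2Q:
(21, 12) + (37, 15). λ = (15 - 12)/(37 - 21) ≡ 3/16 mod 67. 16⁻¹ ≡ 21 (mod 67) since 16·21 = 336 ≡ 1, so λ ≡ 63.
  x = λ² - 21 - 37 = 3969 - 58 ≡ 25; y = λ·(21 - 25) - 12 ≡ 4. → (25, 4)

(25, 4)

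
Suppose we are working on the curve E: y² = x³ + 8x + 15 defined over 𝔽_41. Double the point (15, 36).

(31, 40)

tangent at (15, 36): λ = (3·15² + 8)/(2·36) ≡ 27/31. 31⁻¹ ≡ 4 (mod 41), so λ ≡ 27·4 ≡ 26.
  x = λ² - 15 - 15 = 676 - 30 ≡ 31; y = λ·(15 - 31) - 36 ≡ 40. → (31, 40)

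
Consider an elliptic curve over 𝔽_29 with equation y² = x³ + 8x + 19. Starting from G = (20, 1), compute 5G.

(14, 2)

Repeated addition: build up to 5G.
2G: tangent at (20, 1): λ = (3·20² + 8)/(2·1) ≡ 19/2. 2⁻¹ ≡ 15 (mod 29) since 2·15 = 30 ≡ 1, so λ ≡ 19·15 ≡ 24.
  x = λ² - 20 - 20 = 576 - 40 ≡ 14; y = λ·(20 - 14) - 1 ≡ 27. → (14, 27)
3G: (14, 27) + (20, 1). λ = (1 - 27)/(20 - 14) ≡ 3/6 mod 29. 6⁻¹ ≡ 5 (mod 29) since 6·5 = 30 ≡ 1, so λ ≡ 15.
  x = λ² - 14 - 20 = 225 - 34 ≡ 17; y = λ·(14 - 17) - 27 ≡ 15. → (17, 15)
4G: (17, 15) + (20, 1). λ = (1 - 15)/(20 - 17) ≡ 15/3 mod 29. 3⁻¹ ≡ 10 (mod 29), so λ ≡ 5.
  x = λ² - 17 - 20 = 25 - 37 ≡ 17; y = λ·(17 - 17) - 15 ≡ 14. → (17, 14)
5G: (17, 14) + (20, 1). λ = (1 - 14)/(20 - 17) ≡ 16/3 mod 29. 3⁻¹ ≡ 10 (mod 29) since 3·10 = 30 ≡ 1, so λ ≡ 15.
  x = λ² - 17 - 20 = 225 - 37 ≡ 14; y = λ·(17 - 14) - 14 ≡ 2. → (14, 2)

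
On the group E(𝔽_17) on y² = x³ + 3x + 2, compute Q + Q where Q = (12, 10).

tangent at (12, 10): λ = (3·12² + 3)/(2·10) ≡ 10/3. 3⁻¹ ≡ 6 (mod 17) since 3·6 = 18 ≡ 1, so λ ≡ 10·6 ≡ 9.
  x = λ² - 12 - 12 = 81 - 24 ≡ 6; y = λ·(12 - 6) - 10 ≡ 10. → (6, 10)

(6, 10)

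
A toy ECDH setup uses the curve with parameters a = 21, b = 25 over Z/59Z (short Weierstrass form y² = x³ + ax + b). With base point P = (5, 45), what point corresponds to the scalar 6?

(50, 13)

Double-and-add on 6 = (110)₂. Start with P = (5, 45) for the leading 1-bit.
double: tangent at (5, 45): λ = (3·5² + 21)/(2·45) ≡ 37/31. 31⁻¹ ≡ 40 (mod 59), so λ ≡ 37·40 ≡ 5.
  x = λ² - 5 - 5 = 25 - 10 ≡ 15; y = λ·(5 - 15) - 45 ≡ 23. → (15, 23)
add P: (15, 23) + (5, 45). λ = (45 - 23)/(5 - 15) ≡ 22/49 mod 59. 49⁻¹ ≡ 53 (mod 59), so λ ≡ 45.
  x = λ² - 15 - 5 = 2025 - 20 ≡ 58; y = λ·(15 - 58) - 23 ≡ 48. → (58, 48)
double: tangent at (58, 48): λ = (3·58² + 21)/(2·48) ≡ 24/37. 37⁻¹ ≡ 8 (mod 59), so λ ≡ 24·8 ≡ 15.
  x = λ² - 58 - 58 = 225 - 116 ≡ 50; y = λ·(58 - 50) - 48 ≡ 13. → (50, 13)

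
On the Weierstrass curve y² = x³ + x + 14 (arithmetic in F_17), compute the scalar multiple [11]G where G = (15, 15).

(11, 8)

Repeated addition: build up to 11G.
2G: tangent at (15, 15): λ = (3·15² + 1)/(2·15) ≡ 13/13. 13⁻¹ ≡ 4 (mod 17), so λ ≡ 13·4 ≡ 1.
  x = λ² - 15 - 15 = 1 - 30 ≡ 5; y = λ·(15 - 5) - 15 ≡ 12. → (5, 12)
3G: (5, 12) + (15, 15). λ = (15 - 12)/(15 - 5) ≡ 3/10 mod 17. 10⁻¹ ≡ 12 (mod 17) since 10·12 = 120 ≡ 1, so λ ≡ 2.
  x = λ² - 5 - 15 = 4 - 20 ≡ 1; y = λ·(5 - 1) - 12 ≡ 13. → (1, 13)
4G: (1, 13) + (15, 15). λ = (15 - 13)/(15 - 1) ≡ 2/14 mod 17. 14⁻¹ ≡ 11 (mod 17), so λ ≡ 5.
  x = λ² - 1 - 15 = 25 - 16 ≡ 9; y = λ·(1 - 9) - 13 ≡ 15. → (9, 15)
5G: (9, 15) + (15, 15). λ = (15 - 15)/(15 - 9) ≡ 0/6 mod 17. 6⁻¹ ≡ 3 (mod 17), so λ ≡ 0.
  x = λ² - 9 - 15 = 0 - 24 ≡ 10; y = λ·(9 - 10) - 15 ≡ 2. → (10, 2)
6G: (10, 2) + (15, 15). λ = (15 - 2)/(15 - 10) ≡ 13/5 mod 17. 5⁻¹ ≡ 7 (mod 17) since 5·7 = 35 ≡ 1, so λ ≡ 6.
  x = λ² - 10 - 15 = 36 - 25 ≡ 11; y = λ·(10 - 11) - 2 ≡ 9. → (11, 9)
7G: (11, 9) + (15, 15). λ = (15 - 9)/(15 - 11) ≡ 6/4 mod 17. 4⁻¹ ≡ 13 (mod 17), so λ ≡ 10.
  x = λ² - 11 - 15 = 100 - 26 ≡ 6; y = λ·(11 - 6) - 9 ≡ 7. → (6, 7)
8G: (6, 7) + (15, 15). λ = (15 - 7)/(15 - 6) ≡ 8/9 mod 17. 9⁻¹ ≡ 2 (mod 17) since 9·2 = 18 ≡ 1, so λ ≡ 16.
  x = λ² - 6 - 15 = 256 - 21 ≡ 14; y = λ·(6 - 14) - 7 ≡ 1. → (14, 1)
9G: (14, 1) + (15, 15). λ = (15 - 1)/(15 - 14) ≡ 14/1 mod 17. 1⁻¹ ≡ 1 (mod 17) since 1·1 = 1 ≡ 1, so λ ≡ 14.
  x = λ² - 14 - 15 = 196 - 29 ≡ 14; y = λ·(14 - 14) - 1 ≡ 16. → (14, 16)
10G: (14, 16) + (15, 15). λ = (15 - 16)/(15 - 14) ≡ 16/1 mod 17. 1⁻¹ ≡ 1 (mod 17), so λ ≡ 16.
  x = λ² - 14 - 15 = 256 - 29 ≡ 6; y = λ·(14 - 6) - 16 ≡ 10. → (6, 10)
11G: (6, 10) + (15, 15). λ = (15 - 10)/(15 - 6) ≡ 5/9 mod 17. 9⁻¹ ≡ 2 (mod 17), so λ ≡ 10.
  x = λ² - 6 - 15 = 100 - 21 ≡ 11; y = λ·(6 - 11) - 10 ≡ 8. → (11, 8)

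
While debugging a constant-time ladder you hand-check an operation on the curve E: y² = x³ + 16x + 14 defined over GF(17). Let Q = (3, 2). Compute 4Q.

(3, 15)

Repeated addition: build up to 4Q.
2Q: tangent at (3, 2): λ = (3·3² + 16)/(2·2) ≡ 9/4. 4⁻¹ ≡ 13 (mod 17), so λ ≡ 9·13 ≡ 15.
  x = λ² - 3 - 3 = 225 - 6 ≡ 15; y = λ·(3 - 15) - 2 ≡ 5. → (15, 5)
3Q: (15, 5) + (3, 2). λ = (2 - 5)/(3 - 15) ≡ 14/5 mod 17. 5⁻¹ ≡ 7 (mod 17), so λ ≡ 13.
  x = λ² - 15 - 3 = 169 - 18 ≡ 15; y = λ·(15 - 15) - 5 ≡ 12. → (15, 12)
4Q: (15, 12) + (3, 2). λ = (2 - 12)/(3 - 15) ≡ 7/5 mod 17. 5⁻¹ ≡ 7 (mod 17) since 5·7 = 35 ≡ 1, so λ ≡ 15.
  x = λ² - 15 - 3 = 225 - 18 ≡ 3; y = λ·(15 - 3) - 12 ≡ 15. → (3, 15)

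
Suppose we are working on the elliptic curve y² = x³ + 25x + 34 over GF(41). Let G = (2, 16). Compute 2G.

(21, 12)

tangent at (2, 16): λ = (3·2² + 25)/(2·16) ≡ 37/32. 32⁻¹ ≡ 9 (mod 41), so λ ≡ 37·9 ≡ 5.
  x = λ² - 2 - 2 = 25 - 4 ≡ 21; y = λ·(2 - 21) - 16 ≡ 12. → (21, 12)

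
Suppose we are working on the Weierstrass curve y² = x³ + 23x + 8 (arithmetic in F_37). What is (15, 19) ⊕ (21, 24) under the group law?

(15, 19) + (21, 24). λ = (24 - 19)/(21 - 15) ≡ 5/6 mod 37. 6⁻¹ ≡ 31 (mod 37) since 6·31 = 186 ≡ 1, so λ ≡ 7.
  x = λ² - 15 - 21 = 49 - 36 ≡ 13; y = λ·(15 - 13) - 19 ≡ 32. → (13, 32)

(13, 32)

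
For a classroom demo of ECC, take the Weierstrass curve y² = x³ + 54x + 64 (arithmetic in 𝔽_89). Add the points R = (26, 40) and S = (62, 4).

(2, 25)

(26, 40) + (62, 4). λ = (4 - 40)/(62 - 26) ≡ 53/36 mod 89. 36⁻¹ ≡ 47 (mod 89) since 36·47 = 1692 ≡ 1, so λ ≡ 88.
  x = λ² - 26 - 62 = 7744 - 88 ≡ 2; y = λ·(26 - 2) - 40 ≡ 25. → (2, 25)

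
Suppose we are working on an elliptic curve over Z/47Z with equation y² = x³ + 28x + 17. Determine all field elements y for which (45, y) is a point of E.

x³ + 28x + 17 = 92402 ≡ 0 (mod 47).
Only y = 0 satisfies y² ≡ 0.

0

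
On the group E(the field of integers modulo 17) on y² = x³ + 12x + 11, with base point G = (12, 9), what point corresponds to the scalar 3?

(10, 3)

Repeated addition: build up to 3G.
2G: tangent at (12, 9): λ = (3·12² + 12)/(2·9) ≡ 2/1. 1⁻¹ ≡ 1 (mod 17), so λ ≡ 2·1 ≡ 2.
  x = λ² - 12 - 12 = 4 - 24 ≡ 14; y = λ·(12 - 14) - 9 ≡ 4. → (14, 4)
3G: (14, 4) + (12, 9). λ = (9 - 4)/(12 - 14) ≡ 5/15 mod 17. 15⁻¹ ≡ 8 (mod 17), so λ ≡ 6.
  x = λ² - 14 - 12 = 36 - 26 ≡ 10; y = λ·(14 - 10) - 4 ≡ 3. → (10, 3)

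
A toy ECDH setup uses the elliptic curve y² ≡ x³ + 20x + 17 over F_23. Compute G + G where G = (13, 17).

(13, 6)

tangent at (13, 17): λ = (3·13² + 20)/(2·17) ≡ 21/11. 11⁻¹ ≡ 21 (mod 23), so λ ≡ 21·21 ≡ 4.
  x = λ² - 13 - 13 = 16 - 26 ≡ 13; y = λ·(13 - 13) - 17 ≡ 6. → (13, 6)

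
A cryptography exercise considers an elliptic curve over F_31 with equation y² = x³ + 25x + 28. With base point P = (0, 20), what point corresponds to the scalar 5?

(10, 21)

Double-and-add on 5 = (101)₂. Start with P = (0, 20) for the leading 1-bit.
double: tangent at (0, 20): λ = (3·0² + 25)/(2·20) ≡ 25/9. 9⁻¹ ≡ 7 (mod 31) since 9·7 = 63 ≡ 1, so λ ≡ 25·7 ≡ 20.
  x = λ² - 0 - 0 = 400 - 0 ≡ 28; y = λ·(0 - 28) - 20 ≡ 9. → (28, 9)
double: tangent at (28, 9): λ = (3·28² + 25)/(2·9) ≡ 21/18. 18⁻¹ ≡ 19 (mod 31) since 18·19 = 342 ≡ 1, so λ ≡ 21·19 ≡ 27.
  x = λ² - 28 - 28 = 729 - 56 ≡ 22; y = λ·(28 - 22) - 9 ≡ 29. → (22, 29)
add P: (22, 29) + (0, 20). λ = (20 - 29)/(0 - 22) ≡ 22/9 mod 31. 9⁻¹ ≡ 7 (mod 31), so λ ≡ 30.
  x = λ² - 22 - 0 = 900 - 22 ≡ 10; y = λ·(22 - 10) - 29 ≡ 21. → (10, 21)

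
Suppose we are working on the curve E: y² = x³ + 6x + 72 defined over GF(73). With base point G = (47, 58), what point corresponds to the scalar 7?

(64, 47)

Repeated addition: build up to 7G.
2G: tangent at (47, 58): λ = (3·47² + 6)/(2·58) ≡ 63/43. 43⁻¹ ≡ 17 (mod 73), so λ ≡ 63·17 ≡ 49.
  x = λ² - 47 - 47 = 2401 - 94 ≡ 44; y = λ·(47 - 44) - 58 ≡ 16. → (44, 16)
3G: (44, 16) + (47, 58). λ = (58 - 16)/(47 - 44) ≡ 42/3 mod 73. 3⁻¹ ≡ 49 (mod 73), so λ ≡ 14.
  x = λ² - 44 - 47 = 196 - 91 ≡ 32; y = λ·(44 - 32) - 16 ≡ 6. → (32, 6)
4G: (32, 6) + (47, 58). λ = (58 - 6)/(47 - 32) ≡ 52/15 mod 73. 15⁻¹ ≡ 39 (mod 73) since 15·39 = 585 ≡ 1, so λ ≡ 57.
  x = λ² - 32 - 47 = 3249 - 79 ≡ 31; y = λ·(32 - 31) - 6 ≡ 51. → (31, 51)
5G: (31, 51) + (47, 58). λ = (58 - 51)/(47 - 31) ≡ 7/16 mod 73. 16⁻¹ ≡ 32 (mod 73), so λ ≡ 5.
  x = λ² - 31 - 47 = 25 - 78 ≡ 20; y = λ·(31 - 20) - 51 ≡ 4. → (20, 4)
6G: (20, 4) + (47, 58). λ = (58 - 4)/(47 - 20) ≡ 54/27 mod 73. 27⁻¹ ≡ 46 (mod 73), so λ ≡ 2.
  x = λ² - 20 - 47 = 4 - 67 ≡ 10; y = λ·(20 - 10) - 4 ≡ 16. → (10, 16)
7G: (10, 16) + (47, 58). λ = (58 - 16)/(47 - 10) ≡ 42/37 mod 73. 37⁻¹ ≡ 2 (mod 73), so λ ≡ 11.
  x = λ² - 10 - 47 = 121 - 57 ≡ 64; y = λ·(10 - 64) - 16 ≡ 47. → (64, 47)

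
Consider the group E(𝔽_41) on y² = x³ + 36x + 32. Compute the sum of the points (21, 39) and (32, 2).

(21, 2)

(21, 39) + (32, 2). λ = (2 - 39)/(32 - 21) ≡ 4/11 mod 41. 11⁻¹ ≡ 15 (mod 41), so λ ≡ 19.
  x = λ² - 21 - 32 = 361 - 53 ≡ 21; y = λ·(21 - 21) - 39 ≡ 2. → (21, 2)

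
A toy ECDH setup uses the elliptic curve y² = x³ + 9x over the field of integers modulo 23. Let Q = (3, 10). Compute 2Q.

tangent at (3, 10): λ = (3·3² + 9)/(2·10) ≡ 13/20. 20⁻¹ ≡ 15 (mod 23) since 20·15 = 300 ≡ 1, so λ ≡ 13·15 ≡ 11.
  x = λ² - 3 - 3 = 121 - 6 ≡ 0; y = λ·(3 - 0) - 10 ≡ 0. → (0, 0)

(0, 0)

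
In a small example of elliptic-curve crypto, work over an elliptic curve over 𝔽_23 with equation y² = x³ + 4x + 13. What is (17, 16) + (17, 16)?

(7, 19)

tangent at (17, 16): λ = (3·17² + 4)/(2·16) ≡ 20/9. 9⁻¹ ≡ 18 (mod 23), so λ ≡ 20·18 ≡ 15.
  x = λ² - 17 - 17 = 225 - 34 ≡ 7; y = λ·(17 - 7) - 16 ≡ 19. → (7, 19)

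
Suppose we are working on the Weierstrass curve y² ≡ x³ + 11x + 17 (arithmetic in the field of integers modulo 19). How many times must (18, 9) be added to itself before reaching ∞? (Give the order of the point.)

7

2P: tangent at (18, 9): λ = (3·18² + 11)/(2·9) ≡ 14/18. 18⁻¹ ≡ 18 (mod 19), so λ ≡ 14·18 ≡ 5.
  x = λ² - 18 - 18 = 25 - 36 ≡ 8; y = λ·(18 - 8) - 9 ≡ 3. → (8, 3)
3P: (8, 3) + (18, 9). λ = (9 - 3)/(18 - 8) ≡ 6/10 mod 19. 10⁻¹ ≡ 2 (mod 19) since 10·2 = 20 ≡ 1, so λ ≡ 12.
  x = λ² - 8 - 18 = 144 - 26 ≡ 4; y = λ·(8 - 4) - 3 ≡ 7. → (4, 7)
4P: (4, 7) + (18, 9). λ = (9 - 7)/(18 - 4) ≡ 2/14 mod 19. 14⁻¹ ≡ 15 (mod 19), so λ ≡ 11.
  x = λ² - 4 - 18 = 121 - 22 ≡ 4; y = λ·(4 - 4) - 7 ≡ 12. → (4, 12)
5P: (4, 12) + (18, 9). λ = (9 - 12)/(18 - 4) ≡ 16/14 mod 19. 14⁻¹ ≡ 15 (mod 19) since 14·15 = 210 ≡ 1, so λ ≡ 12.
  x = λ² - 4 - 18 = 144 - 22 ≡ 8; y = λ·(4 - 8) - 12 ≡ 16. → (8, 16)
6P: (8, 16) + (18, 9). λ = (9 - 16)/(18 - 8) ≡ 12/10 mod 19. 10⁻¹ ≡ 2 (mod 19), so λ ≡ 5.
  x = λ² - 8 - 18 = 25 - 26 ≡ 18; y = λ·(8 - 18) - 16 ≡ 10. → (18, 10)
7P: (18, 10) + (18, 9): same x and y₁ ≡ -y₂, so the sum is ∞.
7P = ∞, so the order is 7.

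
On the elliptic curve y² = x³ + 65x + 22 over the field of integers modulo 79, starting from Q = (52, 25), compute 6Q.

Double-and-add on 6 = (110)₂. Start with Q = (52, 25) for the leading 1-bit.
double: tangent at (52, 25): λ = (3·52² + 65)/(2·25) ≡ 40/50. 50⁻¹ ≡ 49 (mod 79) since 50·49 = 2450 ≡ 1, so λ ≡ 40·49 ≡ 64.
  x = λ² - 52 - 52 = 4096 - 104 ≡ 42; y = λ·(52 - 42) - 25 ≡ 62. → (42, 62)
add Q: (42, 62) + (52, 25). λ = (25 - 62)/(52 - 42) ≡ 42/10 mod 79. 10⁻¹ ≡ 8 (mod 79) since 10·8 = 80 ≡ 1, so λ ≡ 20.
  x = λ² - 42 - 52 = 400 - 94 ≡ 69; y = λ·(42 - 69) - 62 ≡ 30. → (69, 30)
double: tangent at (69, 30): λ = (3·69² + 65)/(2·30) ≡ 49/60. 60⁻¹ ≡ 54 (mod 79) since 60·54 = 3240 ≡ 1, so λ ≡ 49·54 ≡ 39.
  x = λ² - 69 - 69 = 1521 - 138 ≡ 40; y = λ·(69 - 40) - 30 ≡ 74. → (40, 74)

(40, 74)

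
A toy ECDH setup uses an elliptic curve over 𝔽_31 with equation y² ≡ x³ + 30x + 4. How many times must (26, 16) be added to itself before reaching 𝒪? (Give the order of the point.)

2P: tangent at (26, 16): λ = (3·26² + 30)/(2·16) ≡ 12/1. 1⁻¹ ≡ 1 (mod 31) since 1·1 = 1 ≡ 1, so λ ≡ 12·1 ≡ 12.
  x = λ² - 26 - 26 = 144 - 52 ≡ 30; y = λ·(26 - 30) - 16 ≡ 29. → (30, 29)
3P: (30, 29) + (26, 16). λ = (16 - 29)/(26 - 30) ≡ 18/27 mod 31. 27⁻¹ ≡ 23 (mod 31), so λ ≡ 11.
  x = λ² - 30 - 26 = 121 - 56 ≡ 3; y = λ·(30 - 3) - 29 ≡ 20. → (3, 20)
4P: (3, 20) + (26, 16). λ = (16 - 20)/(26 - 3) ≡ 27/23 mod 31. 23⁻¹ ≡ 27 (mod 31), so λ ≡ 16.
  x = λ² - 3 - 26 = 256 - 29 ≡ 10; y = λ·(3 - 10) - 20 ≡ 23. → (10, 23)
5P: (10, 23) + (26, 16). λ = (16 - 23)/(26 - 10) ≡ 24/16 mod 31. 16⁻¹ ≡ 2 (mod 31) since 16·2 = 32 ≡ 1, so λ ≡ 17.
  x = λ² - 10 - 26 = 289 - 36 ≡ 5; y = λ·(10 - 5) - 23 ≡ 0. → (5, 0)
6P: (5, 0) + (26, 16). λ = (16 - 0)/(26 - 5) ≡ 16/21 mod 31. 21⁻¹ ≡ 3 (mod 31) since 21·3 = 63 ≡ 1, so λ ≡ 17.
  x = λ² - 5 - 26 = 289 - 31 ≡ 10; y = λ·(5 - 10) - 0 ≡ 8. → (10, 8)
7P: (10, 8) + (26, 16). λ = (16 - 8)/(26 - 10) ≡ 8/16 mod 31. 16⁻¹ ≡ 2 (mod 31), so λ ≡ 16.
  x = λ² - 10 - 26 = 256 - 36 ≡ 3; y = λ·(10 - 3) - 8 ≡ 11. → (3, 11)
8P: (3, 11) + (26, 16). λ = (16 - 11)/(26 - 3) ≡ 5/23 mod 31. 23⁻¹ ≡ 27 (mod 31) since 23·27 = 621 ≡ 1, so λ ≡ 11.
  x = λ² - 3 - 26 = 121 - 29 ≡ 30; y = λ·(3 - 30) - 11 ≡ 2. → (30, 2)
9P: (30, 2) + (26, 16). λ = (16 - 2)/(26 - 30) ≡ 14/27 mod 31. 27⁻¹ ≡ 23 (mod 31), so λ ≡ 12.
  x = λ² - 30 - 26 = 144 - 56 ≡ 26; y = λ·(30 - 26) - 2 ≡ 15. → (26, 15)
10P: (26, 15) + (26, 16): same x and y₁ ≡ -y₂, so the sum is 𝒪.
10P = 𝒪, so the order is 10.

10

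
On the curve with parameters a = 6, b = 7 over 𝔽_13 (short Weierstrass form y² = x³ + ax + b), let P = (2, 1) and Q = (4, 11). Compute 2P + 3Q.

(4, 2)

First 2P:
Repeated addition: build up to 2P.
2P: tangent at (2, 1): λ = (3·2² + 6)/(2·1) ≡ 5/2. 2⁻¹ ≡ 7 (mod 13), so λ ≡ 5·7 ≡ 9.
  x = λ² - 2 - 2 = 81 - 4 ≡ 12; y = λ·(2 - 12) - 1 ≡ 0. → (12, 0)
2P = (12, 0).
Next 3Q:
Repeated addition: build up to 3Q.
2Q: tangent at (4, 11): λ = (3·4² + 6)/(2·11) ≡ 2/9. 9⁻¹ ≡ 3 (mod 13) since 9·3 = 27 ≡ 1, so λ ≡ 2·3 ≡ 6.
  x = λ² - 4 - 4 = 36 - 8 ≡ 2; y = λ·(4 - 2) - 11 ≡ 1. → (2, 1)
3Q: (2, 1) + (4, 11). λ = (11 - 1)/(4 - 2) ≡ 10/2 mod 13. 2⁻¹ ≡ 7 (mod 13) since 2·7 = 14 ≡ 1, so λ ≡ 5.
  x = λ² - 2 - 4 = 25 - 6 ≡ 6; y = λ·(2 - 6) - 1 ≡ 5. → (6, 5)
3Q = (6, 5).
Finally 2P + 3Q:
(12, 0) + (6, 5). λ = (5 - 0)/(6 - 12) ≡ 5/7 mod 13. 7⁻¹ ≡ 2 (mod 13), so λ ≡ 10.
  x = λ² - 12 - 6 = 100 - 18 ≡ 4; y = λ·(12 - 4) - 0 ≡ 2. → (4, 2)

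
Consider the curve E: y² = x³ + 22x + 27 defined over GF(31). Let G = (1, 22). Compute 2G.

(5, 18)

tangent at (1, 22): λ = (3·1² + 22)/(2·22) ≡ 25/13. 13⁻¹ ≡ 12 (mod 31) since 13·12 = 156 ≡ 1, so λ ≡ 25·12 ≡ 21.
  x = λ² - 1 - 1 = 441 - 2 ≡ 5; y = λ·(1 - 5) - 22 ≡ 18. → (5, 18)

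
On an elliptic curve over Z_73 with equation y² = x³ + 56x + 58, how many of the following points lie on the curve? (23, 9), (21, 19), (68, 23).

(23, 9): 9² ≡ 8, rhs ≡ 8 → on.
(21, 19): 19² ≡ 69, rhs ≡ 56 → off.
(68, 23): 23² ≡ 18, rhs ≡ 18 → on.

2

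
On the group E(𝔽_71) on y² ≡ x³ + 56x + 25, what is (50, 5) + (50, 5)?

(51, 63)

tangent at (50, 5): λ = (3·50² + 56)/(2·5) ≡ 30/10. 10⁻¹ ≡ 64 (mod 71), so λ ≡ 30·64 ≡ 3.
  x = λ² - 50 - 50 = 9 - 100 ≡ 51; y = λ·(50 - 51) - 5 ≡ 63. → (51, 63)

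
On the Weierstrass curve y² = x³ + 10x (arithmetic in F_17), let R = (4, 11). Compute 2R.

tangent at (4, 11): λ = (3·4² + 10)/(2·11) ≡ 7/5. 5⁻¹ ≡ 7 (mod 17), so λ ≡ 7·7 ≡ 15.
  x = λ² - 4 - 4 = 225 - 8 ≡ 13; y = λ·(4 - 13) - 11 ≡ 7. → (13, 7)

(13, 7)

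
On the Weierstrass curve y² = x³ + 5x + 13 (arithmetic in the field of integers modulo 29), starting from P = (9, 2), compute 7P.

Repeated addition: build up to 7P.
2P: tangent at (9, 2): λ = (3·9² + 5)/(2·2) ≡ 16/4. 4⁻¹ ≡ 22 (mod 29), so λ ≡ 16·22 ≡ 4.
  x = λ² - 9 - 9 = 16 - 18 ≡ 27; y = λ·(9 - 27) - 2 ≡ 13. → (27, 13)
3P: (27, 13) + (9, 2). λ = (2 - 13)/(9 - 27) ≡ 18/11 mod 29. 11⁻¹ ≡ 8 (mod 29), so λ ≡ 28.
  x = λ² - 27 - 9 = 784 - 36 ≡ 23; y = λ·(27 - 23) - 13 ≡ 12. → (23, 12)
4P: (23, 12) + (9, 2). λ = (2 - 12)/(9 - 23) ≡ 19/15 mod 29. 15⁻¹ ≡ 2 (mod 29), so λ ≡ 9.
  x = λ² - 23 - 9 = 81 - 32 ≡ 20; y = λ·(23 - 20) - 12 ≡ 15. → (20, 15)
5P: (20, 15) + (9, 2). λ = (2 - 15)/(9 - 20) ≡ 16/18 mod 29. 18⁻¹ ≡ 21 (mod 29) since 18·21 = 378 ≡ 1, so λ ≡ 17.
  x = λ² - 20 - 9 = 289 - 29 ≡ 28; y = λ·(20 - 28) - 15 ≡ 23. → (28, 23)
6P: (28, 23) + (9, 2). λ = (2 - 23)/(9 - 28) ≡ 8/10 mod 29. 10⁻¹ ≡ 3 (mod 29) since 10·3 = 30 ≡ 1, so λ ≡ 24.
  x = λ² - 28 - 9 = 576 - 37 ≡ 17; y = λ·(28 - 17) - 23 ≡ 9. → (17, 9)
7P: (17, 9) + (9, 2). λ = (2 - 9)/(9 - 17) ≡ 22/21 mod 29. 21⁻¹ ≡ 18 (mod 29), so λ ≡ 19.
  x = λ² - 17 - 9 = 361 - 26 ≡ 16; y = λ·(17 - 16) - 9 ≡ 10. → (16, 10)

(16, 10)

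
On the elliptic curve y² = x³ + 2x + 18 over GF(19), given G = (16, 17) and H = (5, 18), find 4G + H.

First 4G:
Double-and-add on 4 = (100)₂. Start with G = (16, 17) for the leading 1-bit.
double: tangent at (16, 17): λ = (3·16² + 2)/(2·17) ≡ 10/15. 15⁻¹ ≡ 14 (mod 19), so λ ≡ 10·14 ≡ 7.
  x = λ² - 16 - 16 = 49 - 32 ≡ 17; y = λ·(16 - 17) - 17 ≡ 14. → (17, 14)
double: tangent at (17, 14): λ = (3·17² + 2)/(2·14) ≡ 14/9. 9⁻¹ ≡ 17 (mod 19), so λ ≡ 14·17 ≡ 10.
  x = λ² - 17 - 17 = 100 - 34 ≡ 9; y = λ·(17 - 9) - 14 ≡ 9. → (9, 9)
4G = (9, 9).
Finally 4G + H:
(9, 9) + (5, 18). λ = (18 - 9)/(5 - 9) ≡ 9/15 mod 19. 15⁻¹ ≡ 14 (mod 19) since 15·14 = 210 ≡ 1, so λ ≡ 12.
  x = λ² - 9 - 5 = 144 - 14 ≡ 16; y = λ·(9 - 16) - 9 ≡ 2. → (16, 2)

(16, 2)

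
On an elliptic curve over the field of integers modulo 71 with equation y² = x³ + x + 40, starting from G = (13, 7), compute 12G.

Double-and-add on 12 = (1100)₂. Start with G = (13, 7) for the leading 1-bit.
double: tangent at (13, 7): λ = (3·13² + 1)/(2·7) ≡ 11/14. 14⁻¹ ≡ 66 (mod 71), so λ ≡ 11·66 ≡ 16.
  x = λ² - 13 - 13 = 256 - 26 ≡ 17; y = λ·(13 - 17) - 7 ≡ 0. → (17, 0)
add G: (17, 0) + (13, 7). λ = (7 - 0)/(13 - 17) ≡ 7/67 mod 71. 67⁻¹ ≡ 53 (mod 71) since 67·53 = 3551 ≡ 1, so λ ≡ 16.
  x = λ² - 17 - 13 = 256 - 30 ≡ 13; y = λ·(17 - 13) - 0 ≡ 64. → (13, 64)
double: tangent at (13, 64): λ = (3·13² + 1)/(2·64) ≡ 11/57. 57⁻¹ ≡ 5 (mod 71), so λ ≡ 11·5 ≡ 55.
  x = λ² - 13 - 13 = 3025 - 26 ≡ 17; y = λ·(13 - 17) - 64 ≡ 0. → (17, 0)
double: (17, 0) + (17, 0): same x and y₁ ≡ -y₂, so the sum is 𝒪.

O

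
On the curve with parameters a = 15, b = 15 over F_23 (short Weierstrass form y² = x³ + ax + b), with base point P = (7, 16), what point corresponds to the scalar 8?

(1, 10)

Double-and-add on 8 = (1000)₂. Start with P = (7, 16) for the leading 1-bit.
double: tangent at (7, 16): λ = (3·7² + 15)/(2·16) ≡ 1/9. 9⁻¹ ≡ 18 (mod 23), so λ ≡ 1·18 ≡ 18.
  x = λ² - 7 - 7 = 324 - 14 ≡ 11; y = λ·(7 - 11) - 16 ≡ 4. → (11, 4)
double: tangent at (11, 4): λ = (3·11² + 15)/(2·4) ≡ 10/8. 8⁻¹ ≡ 3 (mod 23), so λ ≡ 10·3 ≡ 7.
  x = λ² - 11 - 11 = 49 - 22 ≡ 4; y = λ·(11 - 4) - 4 ≡ 22. → (4, 22)
double: tangent at (4, 22): λ = (3·4² + 15)/(2·22) ≡ 17/21. 21⁻¹ ≡ 11 (mod 23) since 21·11 = 231 ≡ 1, so λ ≡ 17·11 ≡ 3.
  x = λ² - 4 - 4 = 9 - 8 ≡ 1; y = λ·(4 - 1) - 22 ≡ 10. → (1, 10)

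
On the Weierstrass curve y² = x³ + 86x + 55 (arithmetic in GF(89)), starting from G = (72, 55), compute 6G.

(72, 34)

Repeated addition: build up to 6G.
2G: tangent at (72, 55): λ = (3·72² + 86)/(2·55) ≡ 63/21. 21⁻¹ ≡ 17 (mod 89), so λ ≡ 63·17 ≡ 3.
  x = λ² - 72 - 72 = 9 - 144 ≡ 43; y = λ·(72 - 43) - 55 ≡ 32. → (43, 32)
3G: (43, 32) + (72, 55). λ = (55 - 32)/(72 - 43) ≡ 23/29 mod 89. 29⁻¹ ≡ 43 (mod 89) since 29·43 = 1247 ≡ 1, so λ ≡ 10.
  x = λ² - 43 - 72 = 100 - 115 ≡ 74; y = λ·(43 - 74) - 32 ≡ 14. → (74, 14)
4G: (74, 14) + (72, 55). λ = (55 - 14)/(72 - 74) ≡ 41/87 mod 89. 87⁻¹ ≡ 44 (mod 89), so λ ≡ 24.
  x = λ² - 74 - 72 = 576 - 146 ≡ 74; y = λ·(74 - 74) - 14 ≡ 75. → (74, 75)
5G: (74, 75) + (72, 55). λ = (55 - 75)/(72 - 74) ≡ 69/87 mod 89. 87⁻¹ ≡ 44 (mod 89) since 87·44 = 3828 ≡ 1, so λ ≡ 10.
  x = λ² - 74 - 72 = 100 - 146 ≡ 43; y = λ·(74 - 43) - 75 ≡ 57. → (43, 57)
6G: (43, 57) + (72, 55). λ = (55 - 57)/(72 - 43) ≡ 87/29 mod 89. 29⁻¹ ≡ 43 (mod 89), so λ ≡ 3.
  x = λ² - 43 - 72 = 9 - 115 ≡ 72; y = λ·(43 - 72) - 57 ≡ 34. → (72, 34)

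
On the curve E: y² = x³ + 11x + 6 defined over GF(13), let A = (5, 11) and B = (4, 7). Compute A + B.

(7, 7)

(5, 11) + (4, 7). λ = (7 - 11)/(4 - 5) ≡ 9/12 mod 13. 12⁻¹ ≡ 12 (mod 13), so λ ≡ 4.
  x = λ² - 5 - 4 = 16 - 9 ≡ 7; y = λ·(5 - 7) - 11 ≡ 7. → (7, 7)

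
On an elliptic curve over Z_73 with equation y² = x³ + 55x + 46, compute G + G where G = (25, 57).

tangent at (25, 57): λ = (3·25² + 55)/(2·57) ≡ 32/41. 41⁻¹ ≡ 57 (mod 73), so λ ≡ 32·57 ≡ 72.
  x = λ² - 25 - 25 = 5184 - 50 ≡ 24; y = λ·(25 - 24) - 57 ≡ 15. → (24, 15)

(24, 15)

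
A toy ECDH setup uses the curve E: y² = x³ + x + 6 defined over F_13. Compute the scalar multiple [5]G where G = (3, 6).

(2, 4)

Repeated addition: build up to 5G.
2G: tangent at (3, 6): λ = (3·3² + 1)/(2·6) ≡ 2/12. 12⁻¹ ≡ 12 (mod 13), so λ ≡ 2·12 ≡ 11.
  x = λ² - 3 - 3 = 121 - 6 ≡ 11; y = λ·(3 - 11) - 6 ≡ 10. → (11, 10)
3G: (11, 10) + (3, 6). λ = (6 - 10)/(3 - 11) ≡ 9/5 mod 13. 5⁻¹ ≡ 8 (mod 13), so λ ≡ 7.
  x = λ² - 11 - 3 = 49 - 14 ≡ 9; y = λ·(11 - 9) - 10 ≡ 4. → (9, 4)
4G: (9, 4) + (3, 6). λ = (6 - 4)/(3 - 9) ≡ 2/7 mod 13. 7⁻¹ ≡ 2 (mod 13), so λ ≡ 4.
  x = λ² - 9 - 3 = 16 - 12 ≡ 4; y = λ·(9 - 4) - 4 ≡ 3. → (4, 3)
5G: (4, 3) + (3, 6). λ = (6 - 3)/(3 - 4) ≡ 3/12 mod 13. 12⁻¹ ≡ 12 (mod 13), so λ ≡ 10.
  x = λ² - 4 - 3 = 100 - 7 ≡ 2; y = λ·(4 - 2) - 3 ≡ 4. → (2, 4)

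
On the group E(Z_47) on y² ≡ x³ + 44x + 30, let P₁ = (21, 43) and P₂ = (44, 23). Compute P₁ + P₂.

(31, 27)

(21, 43) + (44, 23). λ = (23 - 43)/(44 - 21) ≡ 27/23 mod 47. 23⁻¹ ≡ 45 (mod 47), so λ ≡ 40.
  x = λ² - 21 - 44 = 1600 - 65 ≡ 31; y = λ·(21 - 31) - 43 ≡ 27. → (31, 27)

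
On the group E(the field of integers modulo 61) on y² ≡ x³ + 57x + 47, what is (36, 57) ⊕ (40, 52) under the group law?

(36, 57) + (40, 52). λ = (52 - 57)/(40 - 36) ≡ 56/4 mod 61. 4⁻¹ ≡ 46 (mod 61), so λ ≡ 14.
  x = λ² - 36 - 40 = 196 - 76 ≡ 59; y = λ·(36 - 59) - 57 ≡ 48. → (59, 48)

(59, 48)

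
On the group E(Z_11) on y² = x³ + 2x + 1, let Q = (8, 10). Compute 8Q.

Repeated addition: build up to 8Q.
2Q: tangent at (8, 10): λ = (3·8² + 2)/(2·10) ≡ 7/9. 9⁻¹ ≡ 5 (mod 11), so λ ≡ 7·5 ≡ 2.
  x = λ² - 8 - 8 = 4 - 16 ≡ 10; y = λ·(8 - 10) - 10 ≡ 8. → (10, 8)
3Q: (10, 8) + (8, 10). λ = (10 - 8)/(8 - 10) ≡ 2/9 mod 11. 9⁻¹ ≡ 5 (mod 11), so λ ≡ 10.
  x = λ² - 10 - 8 = 100 - 18 ≡ 5; y = λ·(10 - 5) - 8 ≡ 9. → (5, 9)
4Q: (5, 9) + (8, 10). λ = (10 - 9)/(8 - 5) ≡ 1/3 mod 11. 3⁻¹ ≡ 4 (mod 11) since 3·4 = 12 ≡ 1, so λ ≡ 4.
  x = λ² - 5 - 8 = 16 - 13 ≡ 3; y = λ·(5 - 3) - 9 ≡ 10. → (3, 10)
5Q: (3, 10) + (8, 10). λ = (10 - 10)/(8 - 3) ≡ 0/5 mod 11. 5⁻¹ ≡ 9 (mod 11), so λ ≡ 0.
  x = λ² - 3 - 8 = 0 - 11 ≡ 0; y = λ·(3 - 0) - 10 ≡ 1. → (0, 1)
6Q: (0, 1) + (8, 10). λ = (10 - 1)/(8 - 0) ≡ 9/8 mod 11. 8⁻¹ ≡ 7 (mod 11), so λ ≡ 8.
  x = λ² - 0 - 8 = 64 - 8 ≡ 1; y = λ·(0 - 1) - 1 ≡ 2. → (1, 2)
7Q: (1, 2) + (8, 10). λ = (10 - 2)/(8 - 1) ≡ 8/7 mod 11. 7⁻¹ ≡ 8 (mod 11) since 7·8 = 56 ≡ 1, so λ ≡ 9.
  x = λ² - 1 - 8 = 81 - 9 ≡ 6; y = λ·(1 - 6) - 2 ≡ 8. → (6, 8)
8Q: (6, 8) + (8, 10). λ = (10 - 8)/(8 - 6) ≡ 2/2 mod 11. 2⁻¹ ≡ 6 (mod 11) since 2·6 = 12 ≡ 1, so λ ≡ 1.
  x = λ² - 6 - 8 = 1 - 14 ≡ 9; y = λ·(6 - 9) - 8 ≡ 0. → (9, 0)

(9, 0)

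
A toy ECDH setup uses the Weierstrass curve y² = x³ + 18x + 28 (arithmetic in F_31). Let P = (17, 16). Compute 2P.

tangent at (17, 16): λ = (3·17² + 18)/(2·16) ≡ 17/1. 1⁻¹ ≡ 1 (mod 31), so λ ≡ 17·1 ≡ 17.
  x = λ² - 17 - 17 = 289 - 34 ≡ 7; y = λ·(17 - 7) - 16 ≡ 30. → (7, 30)

(7, 30)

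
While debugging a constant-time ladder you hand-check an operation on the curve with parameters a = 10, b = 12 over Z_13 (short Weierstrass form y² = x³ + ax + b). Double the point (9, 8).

(12, 12)

tangent at (9, 8): λ = (3·9² + 10)/(2·8) ≡ 6/3. 3⁻¹ ≡ 9 (mod 13) since 3·9 = 27 ≡ 1, so λ ≡ 6·9 ≡ 2.
  x = λ² - 9 - 9 = 4 - 18 ≡ 12; y = λ·(9 - 12) - 8 ≡ 12. → (12, 12)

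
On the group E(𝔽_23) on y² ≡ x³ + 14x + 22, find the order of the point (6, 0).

2

2P: (6, 0) + (6, 0): same x and y₁ ≡ -y₂, so the sum is ∞.
2P = ∞, so the order is 2.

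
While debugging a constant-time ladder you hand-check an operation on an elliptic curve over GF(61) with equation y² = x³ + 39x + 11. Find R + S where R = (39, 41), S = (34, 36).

(39, 41) + (34, 36). λ = (36 - 41)/(34 - 39) ≡ 56/56 mod 61. 56⁻¹ ≡ 12 (mod 61), so λ ≡ 1.
  x = λ² - 39 - 34 = 1 - 73 ≡ 50; y = λ·(39 - 50) - 41 ≡ 9. → (50, 9)

(50, 9)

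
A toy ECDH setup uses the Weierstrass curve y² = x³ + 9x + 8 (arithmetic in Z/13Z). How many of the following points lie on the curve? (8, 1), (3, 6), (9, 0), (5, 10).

(8, 1): 1² ≡ 1, rhs ≡ 7 → off.
(3, 6): 6² ≡ 10, rhs ≡ 10 → on.
(9, 0): 0² ≡ 0, rhs ≡ 12 → off.
(5, 10): 10² ≡ 9, rhs ≡ 9 → on.

2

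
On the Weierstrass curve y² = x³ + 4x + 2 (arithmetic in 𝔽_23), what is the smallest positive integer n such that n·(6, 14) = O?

2P: tangent at (6, 14): λ = (3·6² + 4)/(2·14) ≡ 20/5. 5⁻¹ ≡ 14 (mod 23), so λ ≡ 20·14 ≡ 4.
  x = λ² - 6 - 6 = 16 - 12 ≡ 4; y = λ·(6 - 4) - 14 ≡ 17. → (4, 17)
3P: (4, 17) + (6, 14). λ = (14 - 17)/(6 - 4) ≡ 20/2 mod 23. 2⁻¹ ≡ 12 (mod 23) since 2·12 = 24 ≡ 1, so λ ≡ 10.
  x = λ² - 4 - 6 = 100 - 10 ≡ 21; y = λ·(4 - 21) - 17 ≡ 20. → (21, 20)
4P: (21, 20) + (6, 14). λ = (14 - 20)/(6 - 21) ≡ 17/8 mod 23. 8⁻¹ ≡ 3 (mod 23) since 8·3 = 24 ≡ 1, so λ ≡ 5.
  x = λ² - 21 - 6 = 25 - 27 ≡ 21; y = λ·(21 - 21) - 20 ≡ 3. → (21, 3)
5P: (21, 3) + (6, 14). λ = (14 - 3)/(6 - 21) ≡ 11/8 mod 23. 8⁻¹ ≡ 3 (mod 23), so λ ≡ 10.
  x = λ² - 21 - 6 = 100 - 27 ≡ 4; y = λ·(21 - 4) - 3 ≡ 6. → (4, 6)
6P: (4, 6) + (6, 14). λ = (14 - 6)/(6 - 4) ≡ 8/2 mod 23. 2⁻¹ ≡ 12 (mod 23), so λ ≡ 4.
  x = λ² - 4 - 6 = 16 - 10 ≡ 6; y = λ·(4 - 6) - 6 ≡ 9. → (6, 9)
7P: (6, 9) + (6, 14): same x and y₁ ≡ -y₂, so the sum is O.
7P = O, so the order is 7.

7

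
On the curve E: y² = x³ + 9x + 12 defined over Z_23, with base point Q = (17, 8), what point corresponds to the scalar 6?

(7, 2)

Repeated addition: build up to 6Q.
2Q: tangent at (17, 8): λ = (3·17² + 9)/(2·8) ≡ 2/16. 16⁻¹ ≡ 13 (mod 23), so λ ≡ 2·13 ≡ 3.
  x = λ² - 17 - 17 = 9 - 34 ≡ 21; y = λ·(17 - 21) - 8 ≡ 3. → (21, 3)
3Q: (21, 3) + (17, 8). λ = (8 - 3)/(17 - 21) ≡ 5/19 mod 23. 19⁻¹ ≡ 17 (mod 23), so λ ≡ 16.
  x = λ² - 21 - 17 = 256 - 38 ≡ 11; y = λ·(21 - 11) - 3 ≡ 19. → (11, 19)
4Q: (11, 19) + (17, 8). λ = (8 - 19)/(17 - 11) ≡ 12/6 mod 23. 6⁻¹ ≡ 4 (mod 23), so λ ≡ 2.
  x = λ² - 11 - 17 = 4 - 28 ≡ 22; y = λ·(11 - 22) - 19 ≡ 5. → (22, 5)
5Q: (22, 5) + (17, 8). λ = (8 - 5)/(17 - 22) ≡ 3/18 mod 23. 18⁻¹ ≡ 9 (mod 23), so λ ≡ 4.
  x = λ² - 22 - 17 = 16 - 39 ≡ 0; y = λ·(22 - 0) - 5 ≡ 14. → (0, 14)
6Q: (0, 14) + (17, 8). λ = (8 - 14)/(17 - 0) ≡ 17/17 mod 23. 17⁻¹ ≡ 19 (mod 23), so λ ≡ 1.
  x = λ² - 0 - 17 = 1 - 17 ≡ 7; y = λ·(0 - 7) - 14 ≡ 2. → (7, 2)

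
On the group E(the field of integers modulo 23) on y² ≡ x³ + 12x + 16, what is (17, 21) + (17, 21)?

tangent at (17, 21): λ = (3·17² + 12)/(2·21) ≡ 5/19. 19⁻¹ ≡ 17 (mod 23) since 19·17 = 323 ≡ 1, so λ ≡ 5·17 ≡ 16.
  x = λ² - 17 - 17 = 256 - 34 ≡ 15; y = λ·(17 - 15) - 21 ≡ 11. → (15, 11)

(15, 11)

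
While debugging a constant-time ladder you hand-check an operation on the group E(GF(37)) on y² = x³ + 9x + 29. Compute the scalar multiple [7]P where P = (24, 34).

(9, 32)

Repeated addition: build up to 7P.
2P: tangent at (24, 34): λ = (3·24² + 9)/(2·34) ≡ 35/31. 31⁻¹ ≡ 6 (mod 37) since 31·6 = 186 ≡ 1, so λ ≡ 35·6 ≡ 25.
  x = λ² - 24 - 24 = 625 - 48 ≡ 22; y = λ·(24 - 22) - 34 ≡ 16. → (22, 16)
3P: (22, 16) + (24, 34). λ = (34 - 16)/(24 - 22) ≡ 18/2 mod 37. 2⁻¹ ≡ 19 (mod 37), so λ ≡ 9.
  x = λ² - 22 - 24 = 81 - 46 ≡ 35; y = λ·(22 - 35) - 16 ≡ 15. → (35, 15)
4P: (35, 15) + (24, 34). λ = (34 - 15)/(24 - 35) ≡ 19/26 mod 37. 26⁻¹ ≡ 10 (mod 37), so λ ≡ 5.
  x = λ² - 35 - 24 = 25 - 59 ≡ 3; y = λ·(35 - 3) - 15 ≡ 34. → (3, 34)
5P: (3, 34) + (24, 34). λ = (34 - 34)/(24 - 3) ≡ 0/21 mod 37. 21⁻¹ ≡ 30 (mod 37), so λ ≡ 0.
  x = λ² - 3 - 24 = 0 - 27 ≡ 10; y = λ·(3 - 10) - 34 ≡ 3. → (10, 3)
6P: (10, 3) + (24, 34). λ = (34 - 3)/(24 - 10) ≡ 31/14 mod 37. 14⁻¹ ≡ 8 (mod 37), so λ ≡ 26.
  x = λ² - 10 - 24 = 676 - 34 ≡ 13; y = λ·(10 - 13) - 3 ≡ 30. → (13, 30)
7P: (13, 30) + (24, 34). λ = (34 - 30)/(24 - 13) ≡ 4/11 mod 37. 11⁻¹ ≡ 27 (mod 37), so λ ≡ 34.
  x = λ² - 13 - 24 = 1156 - 37 ≡ 9; y = λ·(13 - 9) - 30 ≡ 32. → (9, 32)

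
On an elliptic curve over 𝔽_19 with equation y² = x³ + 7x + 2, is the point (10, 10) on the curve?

y² = 10² ≡ 5; x³ + 7x + 2 = 1072 ≡ 8 (mod 19). 5 ≠ 8.

no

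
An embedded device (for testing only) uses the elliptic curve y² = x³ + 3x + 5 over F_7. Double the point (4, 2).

tangent at (4, 2): λ = (3·4² + 3)/(2·2) ≡ 2/4. 4⁻¹ ≡ 2 (mod 7), so λ ≡ 2·2 ≡ 4.
  x = λ² - 4 - 4 = 16 - 8 ≡ 1; y = λ·(4 - 1) - 2 ≡ 3. → (1, 3)

(1, 3)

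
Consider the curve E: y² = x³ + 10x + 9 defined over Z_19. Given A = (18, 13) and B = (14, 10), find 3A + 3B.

First 3A:
Repeated addition: build up to 3A.
2A: tangent at (18, 13): λ = (3·18² + 10)/(2·13) ≡ 13/7. 7⁻¹ ≡ 11 (mod 19), so λ ≡ 13·11 ≡ 10.
  x = λ² - 18 - 18 = 100 - 36 ≡ 7; y = λ·(18 - 7) - 13 ≡ 2. → (7, 2)
3A: (7, 2) + (18, 13). λ = (13 - 2)/(18 - 7) ≡ 11/11 mod 19. 11⁻¹ ≡ 7 (mod 19) since 11·7 = 77 ≡ 1, so λ ≡ 1.
  x = λ² - 7 - 18 = 1 - 25 ≡ 14; y = λ·(7 - 14) - 2 ≡ 10. → (14, 10)
3A = (14, 10).
Next 3B:
Repeated addition: build up to 3B.
2B: tangent at (14, 10): λ = (3·14² + 10)/(2·10) ≡ 9/1. 1⁻¹ ≡ 1 (mod 19), so λ ≡ 9·1 ≡ 9.
  x = λ² - 14 - 14 = 81 - 28 ≡ 15; y = λ·(14 - 15) - 10 ≡ 0. → (15, 0)
3B: (15, 0) + (14, 10). λ = (10 - 0)/(14 - 15) ≡ 10/18 mod 19. 18⁻¹ ≡ 18 (mod 19), so λ ≡ 9.
  x = λ² - 15 - 14 = 81 - 29 ≡ 14; y = λ·(15 - 14) - 0 ≡ 9. → (14, 9)
3B = (14, 9).
Finally 3A + 3B:
(14, 10) + (14, 9): same x and y₁ ≡ -y₂, so the sum is O.

O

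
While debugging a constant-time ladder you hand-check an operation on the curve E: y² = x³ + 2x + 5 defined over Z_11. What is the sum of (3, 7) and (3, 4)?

The two points share x = 3 and their y-coordinates satisfy 7 + 4 ≡ 0 (mod 11), so they are inverses. Their sum is the point at infinity.

O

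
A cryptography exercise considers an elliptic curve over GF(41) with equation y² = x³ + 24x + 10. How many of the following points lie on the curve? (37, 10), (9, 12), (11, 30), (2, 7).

(37, 10): 10² ≡ 18, rhs ≡ 14 → off.
(9, 12): 12² ≡ 21, rhs ≡ 12 → off.
(11, 30): 30² ≡ 39, rhs ≡ 6 → off.
(2, 7): 7² ≡ 8, rhs ≡ 25 → off.

0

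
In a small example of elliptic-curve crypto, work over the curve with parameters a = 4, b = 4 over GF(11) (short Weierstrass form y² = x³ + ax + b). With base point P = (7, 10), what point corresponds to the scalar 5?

Double-and-add on 5 = (101)₂. Start with P = (7, 10) for the leading 1-bit.
double: tangent at (7, 10): λ = (3·7² + 4)/(2·10) ≡ 8/9. 9⁻¹ ≡ 5 (mod 11), so λ ≡ 8·5 ≡ 7.
  x = λ² - 7 - 7 = 49 - 14 ≡ 2; y = λ·(7 - 2) - 10 ≡ 3. → (2, 3)
double: tangent at (2, 3): λ = (3·2² + 4)/(2·3) ≡ 5/6. 6⁻¹ ≡ 2 (mod 11) since 6·2 = 12 ≡ 1, so λ ≡ 5·2 ≡ 10.
  x = λ² - 2 - 2 = 100 - 4 ≡ 8; y = λ·(2 - 8) - 3 ≡ 3. → (8, 3)
add P: (8, 3) + (7, 10). λ = (10 - 3)/(7 - 8) ≡ 7/10 mod 11. 10⁻¹ ≡ 10 (mod 11), so λ ≡ 4.
  x = λ² - 8 - 7 = 16 - 15 ≡ 1; y = λ·(8 - 1) - 3 ≡ 3. → (1, 3)

(1, 3)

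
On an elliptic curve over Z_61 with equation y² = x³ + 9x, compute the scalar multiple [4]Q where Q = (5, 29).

(13, 39)

Double-and-add on 4 = (100)₂. Start with Q = (5, 29) for the leading 1-bit.
double: tangent at (5, 29): λ = (3·5² + 9)/(2·29) ≡ 23/58. 58⁻¹ ≡ 20 (mod 61), so λ ≡ 23·20 ≡ 33.
  x = λ² - 5 - 5 = 1089 - 10 ≡ 42; y = λ·(5 - 42) - 29 ≡ 31. → (42, 31)
double: tangent at (42, 31): λ = (3·42² + 9)/(2·31) ≡ 55/1. 1⁻¹ ≡ 1 (mod 61), so λ ≡ 55·1 ≡ 55.
  x = λ² - 42 - 42 = 3025 - 84 ≡ 13; y = λ·(42 - 13) - 31 ≡ 39. → (13, 39)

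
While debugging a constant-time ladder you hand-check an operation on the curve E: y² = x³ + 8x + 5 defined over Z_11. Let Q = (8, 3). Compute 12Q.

(6, 4)

Double-and-add on 12 = (1100)₂. Start with Q = (8, 3) for the leading 1-bit.
double: tangent at (8, 3): λ = (3·8² + 8)/(2·3) ≡ 2/6. 6⁻¹ ≡ 2 (mod 11) since 6·2 = 12 ≡ 1, so λ ≡ 2·2 ≡ 4.
  x = λ² - 8 - 8 = 16 - 16 ≡ 0; y = λ·(8 - 0) - 3 ≡ 7. → (0, 7)
add Q: (0, 7) + (8, 3). λ = (3 - 7)/(8 - 0) ≡ 7/8 mod 11. 8⁻¹ ≡ 7 (mod 11), so λ ≡ 5.
  x = λ² - 0 - 8 = 25 - 8 ≡ 6; y = λ·(0 - 6) - 7 ≡ 7. → (6, 7)
double: tangent at (6, 7): λ = (3·6² + 8)/(2·7) ≡ 6/3. 3⁻¹ ≡ 4 (mod 11) since 3·4 = 12 ≡ 1, so λ ≡ 6·4 ≡ 2.
  x = λ² - 6 - 6 = 4 - 12 ≡ 3; y = λ·(6 - 3) - 7 ≡ 10. → (3, 10)
double: tangent at (3, 10): λ = (3·3² + 8)/(2·10) ≡ 2/9. 9⁻¹ ≡ 5 (mod 11), so λ ≡ 2·5 ≡ 10.
  x = λ² - 3 - 3 = 100 - 6 ≡ 6; y = λ·(3 - 6) - 10 ≡ 4. → (6, 4)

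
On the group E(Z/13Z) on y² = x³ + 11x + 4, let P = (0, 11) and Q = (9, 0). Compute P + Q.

(0, 11) + (9, 0). λ = (0 - 11)/(9 - 0) ≡ 2/9 mod 13. 9⁻¹ ≡ 3 (mod 13) since 9·3 = 27 ≡ 1, so λ ≡ 6.
  x = λ² - 0 - 9 = 36 - 9 ≡ 1; y = λ·(0 - 1) - 11 ≡ 9. → (1, 9)

(1, 9)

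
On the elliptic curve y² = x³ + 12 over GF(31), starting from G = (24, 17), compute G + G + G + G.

(14, 20)

Repeated addition: build up to 4G.
2G: tangent at (24, 17): λ = (3·24² + 0)/(2·17) ≡ 23/3. 3⁻¹ ≡ 21 (mod 31), so λ ≡ 23·21 ≡ 18.
  x = λ² - 24 - 24 = 324 - 48 ≡ 28; y = λ·(24 - 28) - 17 ≡ 4. → (28, 4)
3G: (28, 4) + (24, 17). λ = (17 - 4)/(24 - 28) ≡ 13/27 mod 31. 27⁻¹ ≡ 23 (mod 31), so λ ≡ 20.
  x = λ² - 28 - 24 = 400 - 52 ≡ 7; y = λ·(28 - 7) - 4 ≡ 13. → (7, 13)
4G: (7, 13) + (24, 17). λ = (17 - 13)/(24 - 7) ≡ 4/17 mod 31. 17⁻¹ ≡ 11 (mod 31), so λ ≡ 13.
  x = λ² - 7 - 24 = 169 - 31 ≡ 14; y = λ·(7 - 14) - 13 ≡ 20. → (14, 20)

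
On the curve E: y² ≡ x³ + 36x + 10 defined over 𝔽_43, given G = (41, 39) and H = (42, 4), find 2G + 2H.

(42, 39)

First 2G:
Repeated addition: build up to 2G.
2G: tangent at (41, 39): λ = (3·41² + 36)/(2·39) ≡ 5/35. 35⁻¹ ≡ 16 (mod 43), so λ ≡ 5·16 ≡ 37.
  x = λ² - 41 - 41 = 1369 - 82 ≡ 40; y = λ·(41 - 40) - 39 ≡ 41. → (40, 41)
2G = (40, 41).
Next 2H:
Repeated addition: build up to 2H.
2H: tangent at (42, 4): λ = (3·42² + 36)/(2·4) ≡ 39/8. 8⁻¹ ≡ 27 (mod 43), so λ ≡ 39·27 ≡ 21.
  x = λ² - 42 - 42 = 441 - 84 ≡ 13; y = λ·(42 - 13) - 4 ≡ 3. → (13, 3)
2H = (13, 3).
Finally 2G + 2H:
(40, 41) + (13, 3). λ = (3 - 41)/(13 - 40) ≡ 5/16 mod 43. 16⁻¹ ≡ 35 (mod 43) since 16·35 = 560 ≡ 1, so λ ≡ 3.
  x = λ² - 40 - 13 = 9 - 53 ≡ 42; y = λ·(40 - 42) - 41 ≡ 39. → (42, 39)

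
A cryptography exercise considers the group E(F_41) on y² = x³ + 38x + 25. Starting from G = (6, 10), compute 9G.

Double-and-add on 9 = (1001)₂. Start with G = (6, 10) for the leading 1-bit.
double: tangent at (6, 10): λ = (3·6² + 38)/(2·10) ≡ 23/20. 20⁻¹ ≡ 39 (mod 41), so λ ≡ 23·39 ≡ 36.
  x = λ² - 6 - 6 = 1296 - 12 ≡ 13; y = λ·(6 - 13) - 10 ≡ 25. → (13, 25)
double: tangent at (13, 25): λ = (3·13² + 38)/(2·25) ≡ 12/9. 9⁻¹ ≡ 32 (mod 41) since 9·32 = 288 ≡ 1, so λ ≡ 12·32 ≡ 15.
  x = λ² - 13 - 13 = 225 - 26 ≡ 35; y = λ·(13 - 35) - 25 ≡ 14. → (35, 14)
double: tangent at (35, 14): λ = (3·35² + 38)/(2·14) ≡ 23/28. 28⁻¹ ≡ 22 (mod 41), so λ ≡ 23·22 ≡ 14.
  x = λ² - 35 - 35 = 196 - 70 ≡ 3; y = λ·(35 - 3) - 14 ≡ 24. → (3, 24)
add G: (3, 24) + (6, 10). λ = (10 - 24)/(6 - 3) ≡ 27/3 mod 41. 3⁻¹ ≡ 14 (mod 41), so λ ≡ 9.
  x = λ² - 3 - 6 = 81 - 9 ≡ 31; y = λ·(3 - 31) - 24 ≡ 11. → (31, 11)

(31, 11)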